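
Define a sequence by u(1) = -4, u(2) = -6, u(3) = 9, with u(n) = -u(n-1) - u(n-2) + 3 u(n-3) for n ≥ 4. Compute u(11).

u(4) = -9 - (-6) + 3*(-4) = -15
u(5) = -(-15) - 9 + 3*(-6) = -12
u(6) = -(-12) - (-15) + 3*9 = 54
u(7) = -54 - (-12) + 3*(-15) = -87
u(8) = -(-87) - 54 + 3*(-12) = -3
u(9) = -(-3) - (-87) + 3*54 = 252
u(10) = -252 - (-3) + 3*(-87) = -510
u(11) = -(-510) - 252 + 3*(-3) = 249

249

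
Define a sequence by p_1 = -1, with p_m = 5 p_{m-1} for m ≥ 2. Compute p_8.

-78125

p_2 = 5(-1) = -5
p_3 = 5(-5) = -25
p_4 = 5(-25) = -125
p_5 = 5(-125) = -625
p_6 = 5(-625) = -3125
p_7 = 5(-3125) = -15625
p_8 = 5(-15625) = -78125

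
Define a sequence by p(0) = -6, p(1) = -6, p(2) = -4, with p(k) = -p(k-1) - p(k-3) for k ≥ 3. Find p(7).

22

p(3) = -(-4) - (-6) = 10
p(4) = -10 - (-6) = -4
p(5) = -(-4) - (-4) = 8
p(6) = -8 - 10 = -18
p(7) = -(-18) - (-4) = 22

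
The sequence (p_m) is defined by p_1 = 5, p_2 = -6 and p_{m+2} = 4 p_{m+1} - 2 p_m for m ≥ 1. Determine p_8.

-17072

p_3 = 4(-6) - 2(5) = -34
p_4 = 4(-34) - 2(-6) = -124
p_5 = 4(-124) - 2(-34) = -428
p_6 = 4(-428) - 2(-124) = -1464
p_7 = 4(-1464) - 2(-428) = -5000
p_8 = 4(-5000) - 2(-1464) = -17072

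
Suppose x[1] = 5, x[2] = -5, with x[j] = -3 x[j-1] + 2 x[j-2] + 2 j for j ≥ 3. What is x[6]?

-1249

x[3] = -3*(-5) + 2*5 + 6 = 31
x[4] = -3*31 + 2*(-5) + 8 = -95
x[5] = -3*(-95) + 2*31 + 10 = 357
x[6] = -3*357 + 2*(-95) + 12 = -1249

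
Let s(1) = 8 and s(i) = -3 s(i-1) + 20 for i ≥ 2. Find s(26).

The fixed point is 20/(1 + 3) = 5, so s(i) - 5 = -3(s(i-1) - 5).
Hence s(i) = 3·(-3)^{i-1} + 5.
s(26) = 3·(-3)^{25} + 5 = 3·-847288609443 + 5 = -2541865828324.

-2541865828324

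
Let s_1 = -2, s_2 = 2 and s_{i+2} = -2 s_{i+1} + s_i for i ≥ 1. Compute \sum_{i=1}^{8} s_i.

s_3 = -2*2 + (-2) = -6
s_4 = -2*(-6) + 2 = 14
s_5 = -2*14 + (-6) = -34
s_6 = -2*(-34) + 14 = 82
s_7 = -2*82 + (-34) = -198
s_8 = -2*(-198) + 82 = 478
Sum = (-2) + 2 + (-6) + 14 + (-34) + 82 + (-198) + 478 = 336

336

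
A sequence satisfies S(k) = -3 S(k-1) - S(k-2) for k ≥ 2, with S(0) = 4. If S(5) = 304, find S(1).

Let S(1) = x.
S(2) = -4 - 3x
S(3) = 12 + 8x
S(4) = -32 - 21x
S(5) = 84 + 55x
So 84 + 55x = 304, giving x = 4.

4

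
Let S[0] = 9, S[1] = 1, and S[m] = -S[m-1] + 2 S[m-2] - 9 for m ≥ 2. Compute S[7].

S[2] = -1 + 2·9 - 9 = 8
S[3] = -8 + 2·1 - 9 = -15
S[4] = -(-15) + 2·8 - 9 = 22
S[5] = -22 + 2·(-15) - 9 = -61
S[6] = -(-61) + 2·22 - 9 = 96
S[7] = -96 + 2·(-61) - 9 = -227

-227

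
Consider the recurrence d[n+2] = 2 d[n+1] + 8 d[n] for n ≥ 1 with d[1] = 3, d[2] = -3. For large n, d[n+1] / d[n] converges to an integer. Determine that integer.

The characteristic equation is r^2 - 2r - 8 = 0, which factors as (r - 4)(r + 2) = 0.
So the roots are 4 and -2. Since |4| > |-2| and the coefficient of 4^n is non-zero, the ratio tends to 4.

4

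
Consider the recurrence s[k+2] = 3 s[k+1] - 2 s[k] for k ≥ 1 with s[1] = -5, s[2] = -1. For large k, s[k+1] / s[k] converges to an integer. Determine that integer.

2

The characteristic equation is r^2 - 3r + 2 = 0, which factors as (r - 2)(r - 1) = 0.
So the roots are 2 and 1. Since |2| > |1| and the coefficient of 2^k is non-zero, the ratio tends to 2.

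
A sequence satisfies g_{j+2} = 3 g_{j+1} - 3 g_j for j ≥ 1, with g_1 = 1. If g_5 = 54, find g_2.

Let g_2 = w.
g_3 = -3 + 3w
g_4 = -9 + 6w
g_5 = -18 + 9w
So -18 + 9w = 54, giving w = 8.

8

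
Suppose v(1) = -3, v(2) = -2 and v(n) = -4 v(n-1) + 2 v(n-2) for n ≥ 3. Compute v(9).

20432

v(3) = -4·(-2) + 2·(-3) = 2
v(4) = -4·2 + 2·(-2) = -12
v(5) = -4·(-12) + 2·2 = 52
v(6) = -4·52 + 2·(-12) = -232
v(7) = -4·(-232) + 2·52 = 1032
v(8) = -4·1032 + 2·(-232) = -4592
v(9) = -4·(-4592) + 2·1032 = 20432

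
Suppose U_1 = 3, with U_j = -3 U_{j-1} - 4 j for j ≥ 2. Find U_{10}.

-93505

U_2 = -3·3 - 8 = -17
U_3 = -3·(-17) - 12 = 39
U_4 = -3·39 - 16 = -133
U_5 = -3·(-133) - 20 = 379
U_6 = -3·379 - 24 = -1161
U_7 = -3·(-1161) - 28 = 3455
U_8 = -3·3455 - 32 = -10397
U_9 = -3·(-10397) - 36 = 31155
U_{10} = -3·31155 - 40 = -93505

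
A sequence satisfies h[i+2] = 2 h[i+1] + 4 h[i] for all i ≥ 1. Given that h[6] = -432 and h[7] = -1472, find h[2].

Rearranging, h[i-2] = (h[i] - 2 h[i-1]) / 4.
h[5] = (-1472 - 2·(-432)) / 4 = -608/4 = -152
h[4] = (-432 - 2·(-152)) / 4 = -128/4 = -32
h[3] = (-152 - 2·(-32)) / 4 = -88/4 = -22
h[2] = (-32 - 2·(-22)) / 4 = 12/4 = 3

3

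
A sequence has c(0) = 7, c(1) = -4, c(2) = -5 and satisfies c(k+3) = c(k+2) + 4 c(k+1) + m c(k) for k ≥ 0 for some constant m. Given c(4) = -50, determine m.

-3

c(3) = -21 + 7m
c(4) = -41 + 3m
So -41 + 3m = -50, giving m = -3.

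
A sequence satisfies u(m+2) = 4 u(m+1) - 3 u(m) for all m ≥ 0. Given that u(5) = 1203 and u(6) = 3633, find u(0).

Rearranging, u(m-2) = (u(m) - 4 u(m-1)) / -3.
u(4) = (3633 - 4(1203)) / -3 = -1179/-3 = 393
u(3) = (1203 - 4(393)) / -3 = -369/-3 = 123
u(2) = (393 - 4(123)) / -3 = -99/-3 = 33
u(1) = (123 - 4(33)) / -3 = -9/-3 = 3
u(0) = (33 - 4(3)) / -3 = 21/-3 = -7

-7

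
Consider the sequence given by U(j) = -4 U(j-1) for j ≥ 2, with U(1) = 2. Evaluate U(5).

512

U(2) = -4·2 = -8
U(3) = -4·(-8) = 32
U(4) = -4·32 = -128
U(5) = -4·(-128) = 512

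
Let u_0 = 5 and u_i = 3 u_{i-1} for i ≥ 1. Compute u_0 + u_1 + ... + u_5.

u_1 = 3*5 = 15
u_2 = 3*15 = 45
u_3 = 3*45 = 135
u_4 = 3*135 = 405
u_5 = 3*405 = 1215
Sum = 5 + 15 + 45 + 135 + 405 + 1215 = 1820

1820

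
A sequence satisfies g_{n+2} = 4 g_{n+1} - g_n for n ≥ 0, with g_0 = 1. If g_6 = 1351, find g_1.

2

Let g_1 = y.
g_2 = -1 + 4y
g_3 = -4 + 15y
g_4 = -15 + 56y
g_5 = -56 + 209y
g_6 = -209 + 780y
So -209 + 780y = 1351, giving y = 2.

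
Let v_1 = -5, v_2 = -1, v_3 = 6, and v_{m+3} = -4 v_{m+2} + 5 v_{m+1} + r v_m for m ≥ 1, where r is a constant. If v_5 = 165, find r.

1

v_4 = -29 - 5r
v_5 = 146 + 19r
So 146 + 19r = 165, giving r = 1.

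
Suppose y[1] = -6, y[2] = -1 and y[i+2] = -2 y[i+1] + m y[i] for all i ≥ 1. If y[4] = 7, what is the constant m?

1

y[3] = 2 - 6m
y[4] = -4 + 11m
So -4 + 11m = 7, giving m = 1.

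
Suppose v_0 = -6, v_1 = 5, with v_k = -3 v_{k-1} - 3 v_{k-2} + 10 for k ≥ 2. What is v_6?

202

v_2 = -3*5 - 3*(-6) + 10 = 13
v_3 = -3*13 - 3*5 + 10 = -44
v_4 = -3*(-44) - 3*13 + 10 = 103
v_5 = -3*103 - 3*(-44) + 10 = -167
v_6 = -3*(-167) - 3*103 + 10 = 202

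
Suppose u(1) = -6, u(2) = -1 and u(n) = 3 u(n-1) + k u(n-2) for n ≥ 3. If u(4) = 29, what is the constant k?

u(3) = -3 - 6k
u(4) = -9 - 19k
So -9 - 19k = 29, giving k = -2.

-2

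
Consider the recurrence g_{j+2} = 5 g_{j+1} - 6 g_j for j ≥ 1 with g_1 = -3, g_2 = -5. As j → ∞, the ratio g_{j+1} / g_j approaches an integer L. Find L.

The characteristic equation is r^2 - 5r + 6 = 0, which factors as (r - 3)(r - 2) = 0.
So the roots are 3 and 2. Since |3| > |2| and the coefficient of 3^j is non-zero, the ratio tends to 3.

3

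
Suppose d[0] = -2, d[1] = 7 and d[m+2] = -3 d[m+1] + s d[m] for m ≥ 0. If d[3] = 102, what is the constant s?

d[2] = -21 - 2s
d[3] = 63 + 13s
So 63 + 13s = 102, giving s = 3.

3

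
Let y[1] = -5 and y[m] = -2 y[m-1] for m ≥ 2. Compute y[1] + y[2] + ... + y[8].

y[2] = -2*(-5) = 10
y[3] = -2*10 = -20
y[4] = -2*(-20) = 40
y[5] = -2*40 = -80
y[6] = -2*(-80) = 160
y[7] = -2*160 = -320
y[8] = -2*(-320) = 640
Sum = (-5) + 10 + (-20) + 40 + (-80) + 160 + (-320) + 640 = 425

425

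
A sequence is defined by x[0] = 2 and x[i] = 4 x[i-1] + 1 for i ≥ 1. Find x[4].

597

x[1] = 4(2) + 1 = 9
x[2] = 4(9) + 1 = 37
x[3] = 4(37) + 1 = 149
x[4] = 4(149) + 1 = 597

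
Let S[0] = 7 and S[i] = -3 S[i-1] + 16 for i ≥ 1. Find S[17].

The fixed point is 16/(1 + 3) = 4, so S[i] - 4 = -3(S[i-1] - 4).
Hence S[i] = 3·(-3)^i + 4.
S[17] = 3·(-3)^{17} + 4 = 3·-129140163 + 4 = -387420485.

-387420485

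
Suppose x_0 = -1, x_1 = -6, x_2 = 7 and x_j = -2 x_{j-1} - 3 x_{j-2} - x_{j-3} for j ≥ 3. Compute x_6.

14

x_3 = -2*7 - 3*(-6) - (-1) = 5
x_4 = -2*5 - 3*7 - (-6) = -25
x_5 = -2*(-25) - 3*5 - 7 = 28
x_6 = -2*28 - 3*(-25) - 5 = 14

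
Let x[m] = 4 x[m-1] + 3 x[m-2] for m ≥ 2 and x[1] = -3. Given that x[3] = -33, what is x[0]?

Let x[0] = w.
x[2] = -12 + 3w
x[3] = -57 + 12w
So -57 + 12w = -33, giving w = 2.

2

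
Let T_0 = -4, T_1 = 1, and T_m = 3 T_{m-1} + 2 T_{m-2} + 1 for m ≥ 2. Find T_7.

-1509

T_2 = 3·1 + 2·(-4) + 1 = -4
T_3 = 3·(-4) + 2·1 + 1 = -9
T_4 = 3·(-9) + 2·(-4) + 1 = -34
T_5 = 3·(-34) + 2·(-9) + 1 = -119
T_6 = 3·(-119) + 2·(-34) + 1 = -424
T_7 = 3·(-424) + 2·(-119) + 1 = -1509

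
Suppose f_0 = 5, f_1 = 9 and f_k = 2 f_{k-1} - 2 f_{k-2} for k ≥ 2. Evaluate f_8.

f_2 = 2·9 - 2·5 = 8
f_3 = 2·8 - 2·9 = -2
f_4 = 2·(-2) - 2·8 = -20
f_5 = 2·(-20) - 2·(-2) = -36
f_6 = 2·(-36) - 2·(-20) = -32
f_7 = 2·(-32) - 2·(-36) = 8
f_8 = 2·8 - 2·(-32) = 80

80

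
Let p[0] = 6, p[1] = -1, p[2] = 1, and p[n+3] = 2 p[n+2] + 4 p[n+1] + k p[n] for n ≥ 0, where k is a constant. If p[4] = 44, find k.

4

p[3] = -2 + 6k
p[4] = 11k
So 11k = 44, giving k = 4.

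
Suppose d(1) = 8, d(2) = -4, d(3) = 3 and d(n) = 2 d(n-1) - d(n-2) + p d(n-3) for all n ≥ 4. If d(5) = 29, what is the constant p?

1

d(4) = 10 + 8p
d(5) = 17 + 12p
So 17 + 12p = 29, giving p = 1.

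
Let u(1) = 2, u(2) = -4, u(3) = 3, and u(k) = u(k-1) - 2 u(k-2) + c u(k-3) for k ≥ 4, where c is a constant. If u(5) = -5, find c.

u(4) = 11 + 2c
u(5) = 5 - 2c
So 5 - 2c = -5, giving c = 5.

5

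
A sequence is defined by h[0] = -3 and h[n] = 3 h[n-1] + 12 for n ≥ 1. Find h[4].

h[1] = 3(-3) + 12 = 3
h[2] = 3(3) + 12 = 21
h[3] = 3(21) + 12 = 75
h[4] = 3(75) + 12 = 237

237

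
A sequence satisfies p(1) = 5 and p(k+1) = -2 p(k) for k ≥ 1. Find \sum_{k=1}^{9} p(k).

855

p(2) = -2·5 = -10
p(3) = -2·(-10) = 20
p(4) = -2·20 = -40
p(5) = -2·(-40) = 80
p(6) = -2·80 = -160
p(7) = -2·(-160) = 320
p(8) = -2·320 = -640
p(9) = -2·(-640) = 1280
Sum = 5 + (-10) + 20 + (-40) + 80 + (-160) + 320 + (-640) + 1280 = 855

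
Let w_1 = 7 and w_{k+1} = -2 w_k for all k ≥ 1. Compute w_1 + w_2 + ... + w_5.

77

w_2 = -2·7 = -14
w_3 = -2·(-14) = 28
w_4 = -2·28 = -56
w_5 = -2·(-56) = 112
Sum = 7 + (-14) + 28 + (-56) + 112 = 77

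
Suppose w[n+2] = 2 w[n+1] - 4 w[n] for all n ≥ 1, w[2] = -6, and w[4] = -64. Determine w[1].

8

Let w[1] = x.
w[3] = -12 - 4x
w[4] = -8x
So -8x = -64, giving x = 8.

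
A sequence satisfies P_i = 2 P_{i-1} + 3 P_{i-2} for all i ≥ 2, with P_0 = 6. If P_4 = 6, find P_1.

Let P_1 = z.
P_2 = 18 + 2z
P_3 = 36 + 7z
P_4 = 126 + 20z
So 126 + 20z = 6, giving z = -6.

-6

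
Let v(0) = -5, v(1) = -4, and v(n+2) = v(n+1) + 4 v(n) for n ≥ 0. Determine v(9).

-13480

v(2) = (-4) + 4·(-5) = -24
v(3) = (-24) + 4·(-4) = -40
v(4) = (-40) + 4·(-24) = -136
v(5) = (-136) + 4·(-40) = -296
v(6) = (-296) + 4·(-136) = -840
v(7) = (-840) + 4·(-296) = -2024
v(8) = (-2024) + 4·(-840) = -5384
v(9) = (-5384) + 4·(-2024) = -13480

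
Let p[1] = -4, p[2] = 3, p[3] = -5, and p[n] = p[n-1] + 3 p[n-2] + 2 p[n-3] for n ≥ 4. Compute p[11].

-3345

p[4] = (-5) + 3(3) + 2(-4) = -4
p[5] = (-4) + 3(-5) + 2(3) = -13
p[6] = (-13) + 3(-4) + 2(-5) = -35
p[7] = (-35) + 3(-13) + 2(-4) = -82
p[8] = (-82) + 3(-35) + 2(-13) = -213
p[9] = (-213) + 3(-82) + 2(-35) = -529
p[10] = (-529) + 3(-213) + 2(-82) = -1332
p[11] = (-1332) + 3(-529) + 2(-213) = -3345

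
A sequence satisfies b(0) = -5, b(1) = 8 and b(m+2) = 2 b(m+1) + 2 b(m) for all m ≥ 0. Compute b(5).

192

b(2) = 2·8 + 2·(-5) = 6
b(3) = 2·6 + 2·8 = 28
b(4) = 2·28 + 2·6 = 68
b(5) = 2·68 + 2·28 = 192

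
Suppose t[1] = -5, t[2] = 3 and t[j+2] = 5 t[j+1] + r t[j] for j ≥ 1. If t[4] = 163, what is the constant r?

-4

t[3] = 15 - 5r
t[4] = 75 - 22r
So 75 - 22r = 163, giving r = -4.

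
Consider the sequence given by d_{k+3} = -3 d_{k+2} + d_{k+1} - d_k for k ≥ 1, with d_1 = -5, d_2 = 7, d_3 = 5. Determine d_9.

d_4 = -3*5 + 7 - (-5) = -3
d_5 = -3*(-3) + 5 - 7 = 7
d_6 = -3*7 + (-3) - 5 = -29
d_7 = -3*(-29) + 7 - (-3) = 97
d_8 = -3*97 + (-29) - 7 = -327
d_9 = -3*(-327) + 97 - (-29) = 1107

1107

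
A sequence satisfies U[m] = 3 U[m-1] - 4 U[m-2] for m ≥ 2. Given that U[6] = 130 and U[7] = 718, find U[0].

5

Rearranging, U[m-2] = (U[m] - 3 U[m-1]) / -4.
U[5] = (718 - 3(130)) / -4 = 328/-4 = -82
U[4] = (130 - 3(-82)) / -4 = 376/-4 = -94
U[3] = (-82 - 3(-94)) / -4 = 200/-4 = -50
U[2] = (-94 - 3(-50)) / -4 = 56/-4 = -14
U[1] = (-50 - 3(-14)) / -4 = -8/-4 = 2
U[0] = (-14 - 3(2)) / -4 = -20/-4 = 5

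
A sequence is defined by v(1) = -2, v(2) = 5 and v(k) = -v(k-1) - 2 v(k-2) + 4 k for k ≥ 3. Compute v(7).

-9

v(3) = -5 - 2*(-2) + 12 = 11
v(4) = -11 - 2*5 + 16 = -5
v(5) = -(-5) - 2*11 + 20 = 3
v(6) = -3 - 2*(-5) + 24 = 31
v(7) = -31 - 2*3 + 28 = -9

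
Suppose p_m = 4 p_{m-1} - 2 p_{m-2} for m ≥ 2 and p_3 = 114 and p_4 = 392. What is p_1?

7

Rearranging, p_{m-2} = (p_m - 4 p_{m-1}) / -2.
p_2 = (392 - 4*114) / -2 = -64/-2 = 32
p_1 = (114 - 4*32) / -2 = -14/-2 = 7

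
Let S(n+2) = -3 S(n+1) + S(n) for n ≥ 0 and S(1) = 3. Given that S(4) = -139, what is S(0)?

Let S(0) = x.
S(2) = -9 + x
S(3) = 30 - 3x
S(4) = -99 + 10x
So -99 + 10x = -139, giving x = -4.

-4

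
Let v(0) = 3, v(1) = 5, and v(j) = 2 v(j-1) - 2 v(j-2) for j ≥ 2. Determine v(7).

8

v(2) = 2·5 - 2·3 = 4
v(3) = 2·4 - 2·5 = -2
v(4) = 2·(-2) - 2·4 = -12
v(5) = 2·(-12) - 2·(-2) = -20
v(6) = 2·(-20) - 2·(-12) = -16
v(7) = 2·(-16) - 2·(-20) = 8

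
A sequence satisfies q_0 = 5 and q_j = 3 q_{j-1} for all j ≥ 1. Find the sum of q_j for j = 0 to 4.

q_1 = 3(5) = 15
q_2 = 3(15) = 45
q_3 = 3(45) = 135
q_4 = 3(135) = 405
Sum = 5 + 15 + 45 + 135 + 405 = 605

605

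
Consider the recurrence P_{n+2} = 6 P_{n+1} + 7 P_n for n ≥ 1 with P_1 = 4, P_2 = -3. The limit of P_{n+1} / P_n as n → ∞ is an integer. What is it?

The characteristic equation is r^2 - 6r - 7 = 0, which factors as (r - 7)(r + 1) = 0.
So the roots are 7 and -1. Since |7| > |-1| and the coefficient of 7^n is non-zero, the ratio tends to 7.

7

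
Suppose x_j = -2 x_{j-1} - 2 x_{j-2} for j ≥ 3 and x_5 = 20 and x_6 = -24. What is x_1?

-5

Rearranging, x_{j-2} = (x_j + 2 x_{j-1}) / -2.
x_4 = (-24 + 2(20)) / -2 = 16/-2 = -8
x_3 = (20 + 2(-8)) / -2 = 4/-2 = -2
x_2 = (-8 + 2(-2)) / -2 = -12/-2 = 6
x_1 = (-2 + 2(6)) / -2 = 10/-2 = -5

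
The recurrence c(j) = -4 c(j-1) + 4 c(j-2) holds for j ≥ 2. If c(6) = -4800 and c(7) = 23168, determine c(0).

-5

Rearranging, c(j-2) = (c(j) + 4 c(j-1)) / 4.
c(5) = (23168 + 4*(-4800)) / 4 = 3968/4 = 992
c(4) = (-4800 + 4*992) / 4 = -832/4 = -208
c(3) = (992 + 4*(-208)) / 4 = 160/4 = 40
c(2) = (-208 + 4*40) / 4 = -48/4 = -12
c(1) = (40 + 4*(-12)) / 4 = -8/4 = -2
c(0) = (-12 + 4*(-2)) / 4 = -20/4 = -5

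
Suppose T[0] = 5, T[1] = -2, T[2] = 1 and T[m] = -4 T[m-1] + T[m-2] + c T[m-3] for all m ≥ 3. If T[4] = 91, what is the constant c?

T[3] = -6 + 5c
T[4] = 25 - 22c
So 25 - 22c = 91, giving c = -3.

-3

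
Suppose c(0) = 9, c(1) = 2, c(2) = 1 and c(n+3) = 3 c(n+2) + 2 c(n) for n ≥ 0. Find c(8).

6667

c(3) = 3(1) + 2(9) = 21
c(4) = 3(21) + 2(2) = 67
c(5) = 3(67) + 2(1) = 203
c(6) = 3(203) + 2(21) = 651
c(7) = 3(651) + 2(67) = 2087
c(8) = 3(2087) + 2(203) = 6667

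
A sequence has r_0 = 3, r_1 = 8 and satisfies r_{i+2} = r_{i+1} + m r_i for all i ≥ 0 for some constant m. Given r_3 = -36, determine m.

r_2 = 8 + 3m
r_3 = 8 + 11m
So 8 + 11m = -36, giving m = -4.

-4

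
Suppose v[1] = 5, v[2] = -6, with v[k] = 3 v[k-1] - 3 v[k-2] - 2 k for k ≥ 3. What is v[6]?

-333

v[3] = 3·(-6) - 3·5 - 6 = -39
v[4] = 3·(-39) - 3·(-6) - 8 = -107
v[5] = 3·(-107) - 3·(-39) - 10 = -214
v[6] = 3·(-214) - 3·(-107) - 12 = -333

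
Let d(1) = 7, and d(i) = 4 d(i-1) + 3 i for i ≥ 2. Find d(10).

2446666

d(2) = 4*7 + 6 = 34
d(3) = 4*34 + 9 = 145
d(4) = 4*145 + 12 = 592
d(5) = 4*592 + 15 = 2383
d(6) = 4*2383 + 18 = 9550
d(7) = 4*9550 + 21 = 38221
d(8) = 4*38221 + 24 = 152908
d(9) = 4*152908 + 27 = 611659
d(10) = 4*611659 + 30 = 2446666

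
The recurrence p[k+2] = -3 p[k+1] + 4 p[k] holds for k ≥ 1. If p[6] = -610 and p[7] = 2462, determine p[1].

Rearranging, p[k-2] = (p[k] + 3 p[k-1]) / 4.
p[5] = (2462 + 3(-610)) / 4 = 632/4 = 158
p[4] = (-610 + 3(158)) / 4 = -136/4 = -34
p[3] = (158 + 3(-34)) / 4 = 56/4 = 14
p[2] = (-34 + 3(14)) / 4 = 8/4 = 2
p[1] = (14 + 3(2)) / 4 = 20/4 = 5

5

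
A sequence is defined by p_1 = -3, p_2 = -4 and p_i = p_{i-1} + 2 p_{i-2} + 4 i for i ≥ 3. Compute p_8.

p_3 = (-4) + 2·(-3) + 12 = 2
p_4 = 2 + 2·(-4) + 16 = 10
p_5 = 10 + 2·2 + 20 = 34
p_6 = 34 + 2·10 + 24 = 78
p_7 = 78 + 2·34 + 28 = 174
p_8 = 174 + 2·78 + 32 = 362

362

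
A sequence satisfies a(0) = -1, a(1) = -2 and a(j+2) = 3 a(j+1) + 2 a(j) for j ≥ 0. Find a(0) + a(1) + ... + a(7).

a(2) = 3·(-2) + 2·(-1) = -8
a(3) = 3·(-8) + 2·(-2) = -28
a(4) = 3·(-28) + 2·(-8) = -100
a(5) = 3·(-100) + 2·(-28) = -356
a(6) = 3·(-356) + 2·(-100) = -1268
a(7) = 3·(-1268) + 2·(-356) = -4516
Sum = (-1) + (-2) + (-8) + (-28) + (-100) + (-356) + (-1268) + (-4516) = -6279

-6279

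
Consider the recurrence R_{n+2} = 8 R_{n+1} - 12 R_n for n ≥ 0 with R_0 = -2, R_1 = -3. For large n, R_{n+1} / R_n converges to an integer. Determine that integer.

6

The characteristic equation is r^2 - 8r + 12 = 0, which factors as (r - 6)(r - 2) = 0.
So the roots are 6 and 2. Since |6| > |2| and the coefficient of 6^n is non-zero, the ratio tends to 6.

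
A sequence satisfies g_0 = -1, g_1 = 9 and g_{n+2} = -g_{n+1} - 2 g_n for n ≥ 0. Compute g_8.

41

g_2 = -9 - 2*(-1) = -7
g_3 = -(-7) - 2*9 = -11
g_4 = -(-11) - 2*(-7) = 25
g_5 = -25 - 2*(-11) = -3
g_6 = -(-3) - 2*25 = -47
g_7 = -(-47) - 2*(-3) = 53
g_8 = -53 - 2*(-47) = 41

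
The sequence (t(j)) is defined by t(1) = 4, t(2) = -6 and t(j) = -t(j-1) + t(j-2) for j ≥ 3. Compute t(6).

-42

t(3) = -(-6) + 4 = 10
t(4) = -10 + (-6) = -16
t(5) = -(-16) + 10 = 26
t(6) = -26 + (-16) = -42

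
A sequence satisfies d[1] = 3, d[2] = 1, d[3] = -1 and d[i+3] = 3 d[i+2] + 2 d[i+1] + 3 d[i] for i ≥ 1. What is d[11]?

d[4] = 3(-1) + 2(1) + 3(3) = 8
d[5] = 3(8) + 2(-1) + 3(1) = 25
d[6] = 3(25) + 2(8) + 3(-1) = 88
d[7] = 3(88) + 2(25) + 3(8) = 338
d[8] = 3(338) + 2(88) + 3(25) = 1265
d[9] = 3(1265) + 2(338) + 3(88) = 4735
d[10] = 3(4735) + 2(1265) + 3(338) = 17749
d[11] = 3(17749) + 2(4735) + 3(1265) = 66512

66512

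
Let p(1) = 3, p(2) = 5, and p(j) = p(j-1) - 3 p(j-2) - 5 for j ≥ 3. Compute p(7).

91

p(3) = 5 - 3*3 - 5 = -9
p(4) = (-9) - 3*5 - 5 = -29
p(5) = (-29) - 3*(-9) - 5 = -7
p(6) = (-7) - 3*(-29) - 5 = 75
p(7) = 75 - 3*(-7) - 5 = 91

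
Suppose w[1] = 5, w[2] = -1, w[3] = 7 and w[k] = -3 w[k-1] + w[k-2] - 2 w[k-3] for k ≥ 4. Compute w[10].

-51696

w[4] = -3(7) + (-1) - 2(5) = -32
w[5] = -3(-32) + 7 - 2(-1) = 105
w[6] = -3(105) + (-32) - 2(7) = -361
w[7] = -3(-361) + 105 - 2(-32) = 1252
w[8] = -3(1252) + (-361) - 2(105) = -4327
w[9] = -3(-4327) + 1252 - 2(-361) = 14955
w[10] = -3(14955) + (-4327) - 2(1252) = -51696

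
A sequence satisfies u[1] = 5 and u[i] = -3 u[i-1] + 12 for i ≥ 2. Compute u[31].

411782264189301

The fixed point is 12/(1 + 3) = 3, so u[i] - 3 = -3(u[i-1] - 3).
Hence u[i] = 2·(-3)^{i-1} + 3.
u[31] = 2·(-3)^{30} + 3 = 2·205891132094649 + 3 = 411782264189301.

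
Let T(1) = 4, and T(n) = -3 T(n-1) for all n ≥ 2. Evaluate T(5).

T(2) = -3·4 = -12
T(3) = -3·(-12) = 36
T(4) = -3·36 = -108
T(5) = -3·(-108) = 324

324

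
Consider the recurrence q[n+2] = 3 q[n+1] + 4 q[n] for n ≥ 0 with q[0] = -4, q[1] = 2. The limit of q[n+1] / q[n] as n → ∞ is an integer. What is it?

The characteristic equation is r^2 - 3r - 4 = 0, which factors as (r - 4)(r + 1) = 0.
So the roots are 4 and -1. Since |4| > |-1| and the coefficient of 4^n is non-zero, the ratio tends to 4.

4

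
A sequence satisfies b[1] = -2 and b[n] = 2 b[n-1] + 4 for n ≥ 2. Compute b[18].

262140

The fixed point is 4/(1 - 2) = -4, so b[n] + 4 = 2(b[n-1] + 4).
Hence b[n] = 2·2^{n-1} - 4.
b[18] = 2·2^{17} - 4 = 2·131072 - 4 = 262140.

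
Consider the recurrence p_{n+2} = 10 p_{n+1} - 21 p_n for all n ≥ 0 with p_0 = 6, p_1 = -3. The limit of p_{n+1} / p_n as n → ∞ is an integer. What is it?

The characteristic equation is r^2 - 10r + 21 = 0, which factors as (r - 7)(r - 3) = 0.
So the roots are 7 and 3. Since |7| > |3| and the coefficient of 7^n is non-zero, the ratio tends to 7.

7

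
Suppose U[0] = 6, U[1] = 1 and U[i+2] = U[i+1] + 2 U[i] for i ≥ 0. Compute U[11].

4775

U[2] = 1 + 2*6 = 13
U[3] = 13 + 2*1 = 15
U[4] = 15 + 2*13 = 41
U[5] = 41 + 2*15 = 71
U[6] = 71 + 2*41 = 153
U[7] = 153 + 2*71 = 295
U[8] = 295 + 2*153 = 601
U[9] = 601 + 2*295 = 1191
U[10] = 1191 + 2*601 = 2393
U[11] = 2393 + 2*1191 = 4775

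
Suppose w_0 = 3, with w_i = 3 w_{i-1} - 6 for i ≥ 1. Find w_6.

w_1 = 3·3 - 6 = 3
w_2 = 3·3 - 6 = 3
w_3 = 3·3 - 6 = 3
w_4 = 3·3 - 6 = 3
w_5 = 3·3 - 6 = 3
w_6 = 3·3 - 6 = 3

3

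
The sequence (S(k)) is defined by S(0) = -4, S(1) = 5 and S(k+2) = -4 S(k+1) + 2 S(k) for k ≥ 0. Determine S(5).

S(2) = -4*5 + 2*(-4) = -28
S(3) = -4*(-28) + 2*5 = 122
S(4) = -4*122 + 2*(-28) = -544
S(5) = -4*(-544) + 2*122 = 2420

2420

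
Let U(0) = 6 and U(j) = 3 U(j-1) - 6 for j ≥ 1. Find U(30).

The fixed point is -6/(1 - 3) = 3, so U(j) - 3 = 3(U(j-1) - 3).
Hence U(j) = 3·3^j + 3.
U(30) = 3·3^{30} + 3 = 3·205891132094649 + 3 = 617673396283950.

617673396283950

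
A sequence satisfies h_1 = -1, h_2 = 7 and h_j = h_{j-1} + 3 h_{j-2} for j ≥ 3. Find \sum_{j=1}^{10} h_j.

h_3 = 7 + 3*(-1) = 4
h_4 = 4 + 3*7 = 25
h_5 = 25 + 3*4 = 37
h_6 = 37 + 3*25 = 112
h_7 = 112 + 3*37 = 223
h_8 = 223 + 3*112 = 559
h_9 = 559 + 3*223 = 1228
h_{10} = 1228 + 3*559 = 2905
Sum = (-1) + 7 + 4 + 25 + 37 + 112 + 223 + 559 + 1228 + 2905 = 5099

5099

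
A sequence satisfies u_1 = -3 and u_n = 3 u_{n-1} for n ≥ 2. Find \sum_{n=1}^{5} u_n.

-363

u_2 = 3·(-3) = -9
u_3 = 3·(-9) = -27
u_4 = 3·(-27) = -81
u_5 = 3·(-81) = -243
Sum = (-3) + (-9) + (-27) + (-81) + (-243) = -363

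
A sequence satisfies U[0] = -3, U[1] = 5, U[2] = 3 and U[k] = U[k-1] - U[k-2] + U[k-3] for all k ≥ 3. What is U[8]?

U[3] = 3 - 5 + (-3) = -5
U[4] = (-5) - 3 + 5 = -3
U[5] = (-3) - (-5) + 3 = 5
U[6] = 5 - (-3) + (-5) = 3
U[7] = 3 - 5 + (-3) = -5
U[8] = (-5) - 3 + 5 = -3

-3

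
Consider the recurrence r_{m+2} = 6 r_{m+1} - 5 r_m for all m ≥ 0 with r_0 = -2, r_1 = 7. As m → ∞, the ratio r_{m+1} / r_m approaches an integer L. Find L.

5

The characteristic equation is r^2 - 6r + 5 = 0, which factors as (r - 5)(r - 1) = 0.
So the roots are 5 and 1. Since |5| > |1| and the coefficient of 5^m is non-zero, the ratio tends to 5.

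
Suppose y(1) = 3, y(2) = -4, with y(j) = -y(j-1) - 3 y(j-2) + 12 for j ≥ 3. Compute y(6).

y(3) = -(-4) - 3·3 + 12 = 7
y(4) = -7 - 3·(-4) + 12 = 17
y(5) = -17 - 3·7 + 12 = -26
y(6) = -(-26) - 3·17 + 12 = -13

-13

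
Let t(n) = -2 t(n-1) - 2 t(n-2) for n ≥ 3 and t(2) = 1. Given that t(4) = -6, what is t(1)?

-2

Let t(1) = v.
t(3) = -2 - 2v
t(4) = 2 + 4v
So 2 + 4v = -6, giving v = -2.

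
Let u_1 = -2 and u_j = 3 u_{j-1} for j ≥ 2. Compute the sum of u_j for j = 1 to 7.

u_2 = 3*(-2) = -6
u_3 = 3*(-6) = -18
u_4 = 3*(-18) = -54
u_5 = 3*(-54) = -162
u_6 = 3*(-162) = -486
u_7 = 3*(-486) = -1458
Sum = (-2) + (-6) + (-18) + (-54) + (-162) + (-486) + (-1458) = -2186

-2186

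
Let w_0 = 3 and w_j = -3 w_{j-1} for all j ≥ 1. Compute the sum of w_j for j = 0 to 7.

w_1 = -3·3 = -9
w_2 = -3·(-9) = 27
w_3 = -3·27 = -81
w_4 = -3·(-81) = 243
w_5 = -3·243 = -729
w_6 = -3·(-729) = 2187
w_7 = -3·2187 = -6561
Sum = 3 + (-9) + 27 + (-81) + 243 + (-729) + 2187 + (-6561) = -4920

-4920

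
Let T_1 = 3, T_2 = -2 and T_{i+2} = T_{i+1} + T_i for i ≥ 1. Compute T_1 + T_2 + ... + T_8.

T_3 = (-2) + 3 = 1
T_4 = 1 + (-2) = -1
T_5 = (-1) + 1 = 0
T_6 = 0 + (-1) = -1
T_7 = (-1) + 0 = -1
T_8 = (-1) + (-1) = -2
Sum = 3 + (-2) + 1 + (-1) + 0 + (-1) + (-1) + (-2) = -3

-3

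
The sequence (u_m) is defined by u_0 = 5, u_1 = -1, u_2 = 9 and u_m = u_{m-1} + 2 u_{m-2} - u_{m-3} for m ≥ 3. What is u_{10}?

u_3 = 9 + 2*(-1) - 5 = 2
u_4 = 2 + 2*9 - (-1) = 21
u_5 = 21 + 2*2 - 9 = 16
u_6 = 16 + 2*21 - 2 = 56
u_7 = 56 + 2*16 - 21 = 67
u_8 = 67 + 2*56 - 16 = 163
u_9 = 163 + 2*67 - 56 = 241
u_{10} = 241 + 2*163 - 67 = 500

500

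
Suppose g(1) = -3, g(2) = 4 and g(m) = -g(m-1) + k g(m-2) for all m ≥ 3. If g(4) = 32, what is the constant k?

4

g(3) = -4 - 3k
g(4) = 4 + 7k
So 4 + 7k = 32, giving k = 4.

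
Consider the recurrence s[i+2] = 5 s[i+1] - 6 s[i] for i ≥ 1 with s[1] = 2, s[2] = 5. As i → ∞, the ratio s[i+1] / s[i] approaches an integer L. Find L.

The characteristic equation is r^2 - 5r + 6 = 0, which factors as (r - 3)(r - 2) = 0.
So the roots are 3 and 2. Since |3| > |2| and the coefficient of 3^i is non-zero, the ratio tends to 3.

3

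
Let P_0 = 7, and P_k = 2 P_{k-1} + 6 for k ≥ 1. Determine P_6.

P_1 = 2*7 + 6 = 20
P_2 = 2*20 + 6 = 46
P_3 = 2*46 + 6 = 98
P_4 = 2*98 + 6 = 202
P_5 = 2*202 + 6 = 410
P_6 = 2*410 + 6 = 826

826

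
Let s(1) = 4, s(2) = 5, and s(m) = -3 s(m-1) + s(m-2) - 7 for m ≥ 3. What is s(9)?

s(3) = -3*5 + 4 - 7 = -18
s(4) = -3*(-18) + 5 - 7 = 52
s(5) = -3*52 + (-18) - 7 = -181
s(6) = -3*(-181) + 52 - 7 = 588
s(7) = -3*588 + (-181) - 7 = -1952
s(8) = -3*(-1952) + 588 - 7 = 6437
s(9) = -3*6437 + (-1952) - 7 = -21270

-21270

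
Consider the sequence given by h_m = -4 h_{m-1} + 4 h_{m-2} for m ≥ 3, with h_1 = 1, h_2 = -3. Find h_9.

h_3 = -4*(-3) + 4*1 = 16
h_4 = -4*16 + 4*(-3) = -76
h_5 = -4*(-76) + 4*16 = 368
h_6 = -4*368 + 4*(-76) = -1776
h_7 = -4*(-1776) + 4*368 = 8576
h_8 = -4*8576 + 4*(-1776) = -41408
h_9 = -4*(-41408) + 4*8576 = 199936

199936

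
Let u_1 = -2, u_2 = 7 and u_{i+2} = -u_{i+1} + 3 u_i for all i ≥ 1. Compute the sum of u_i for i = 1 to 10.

u_3 = -7 + 3·(-2) = -13
u_4 = -(-13) + 3·7 = 34
u_5 = -34 + 3·(-13) = -73
u_6 = -(-73) + 3·34 = 175
u_7 = -175 + 3·(-73) = -394
u_8 = -(-394) + 3·175 = 919
u_9 = -919 + 3·(-394) = -2101
u_{10} = -(-2101) + 3·919 = 4858
Sum = (-2) + 7 + (-13) + 34 + (-73) + 175 + (-394) + 919 + (-2101) + 4858 = 3410

3410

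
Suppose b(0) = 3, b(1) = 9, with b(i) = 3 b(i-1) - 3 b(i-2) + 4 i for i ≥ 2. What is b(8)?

-118

b(2) = 3·9 - 3·3 + 8 = 26
b(3) = 3·26 - 3·9 + 12 = 63
b(4) = 3·63 - 3·26 + 16 = 127
b(5) = 3·127 - 3·63 + 20 = 212
b(6) = 3·212 - 3·127 + 24 = 279
b(7) = 3·279 - 3·212 + 28 = 229
b(8) = 3·229 - 3·279 + 32 = -118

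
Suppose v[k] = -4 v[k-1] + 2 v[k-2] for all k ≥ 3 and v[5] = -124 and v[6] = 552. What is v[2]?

2

Rearranging, v[k-2] = (v[k] + 4 v[k-1]) / 2.
v[4] = (552 + 4(-124)) / 2 = 56/2 = 28
v[3] = (-124 + 4(28)) / 2 = -12/2 = -6
v[2] = (28 + 4(-6)) / 2 = 4/2 = 2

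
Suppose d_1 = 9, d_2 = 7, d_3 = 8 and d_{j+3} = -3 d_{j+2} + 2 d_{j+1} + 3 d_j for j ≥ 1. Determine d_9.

-3221

d_4 = -3(8) + 2(7) + 3(9) = 17
d_5 = -3(17) + 2(8) + 3(7) = -14
d_6 = -3(-14) + 2(17) + 3(8) = 100
d_7 = -3(100) + 2(-14) + 3(17) = -277
d_8 = -3(-277) + 2(100) + 3(-14) = 989
d_9 = -3(989) + 2(-277) + 3(100) = -3221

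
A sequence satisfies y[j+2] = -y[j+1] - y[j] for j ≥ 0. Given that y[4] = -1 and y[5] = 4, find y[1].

-1

Rearranging, y[j-2] = -(y[j] + y[j-1]).
y[3] = -(4 + (-1)) = -3
y[2] = -(-1 + (-3)) = 4
y[1] = -(-3 + 4) = -1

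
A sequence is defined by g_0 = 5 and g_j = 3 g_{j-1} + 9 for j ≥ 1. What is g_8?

g_1 = 3(5) + 9 = 24
g_2 = 3(24) + 9 = 81
g_3 = 3(81) + 9 = 252
g_4 = 3(252) + 9 = 765
g_5 = 3(765) + 9 = 2304
g_6 = 3(2304) + 9 = 6921
g_7 = 3(6921) + 9 = 20772
g_8 = 3(20772) + 9 = 62325

62325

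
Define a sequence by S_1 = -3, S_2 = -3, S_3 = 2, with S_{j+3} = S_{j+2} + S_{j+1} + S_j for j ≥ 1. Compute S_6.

-7

S_4 = 2 + (-3) + (-3) = -4
S_5 = (-4) + 2 + (-3) = -5
S_6 = (-5) + (-4) + 2 = -7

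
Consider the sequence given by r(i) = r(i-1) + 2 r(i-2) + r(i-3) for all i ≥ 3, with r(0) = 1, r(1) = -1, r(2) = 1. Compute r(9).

41

r(3) = 1 + 2*(-1) + 1 = 0
r(4) = 0 + 2*1 + (-1) = 1
r(5) = 1 + 2*0 + 1 = 2
r(6) = 2 + 2*1 + 0 = 4
r(7) = 4 + 2*2 + 1 = 9
r(8) = 9 + 2*4 + 2 = 19
r(9) = 19 + 2*9 + 4 = 41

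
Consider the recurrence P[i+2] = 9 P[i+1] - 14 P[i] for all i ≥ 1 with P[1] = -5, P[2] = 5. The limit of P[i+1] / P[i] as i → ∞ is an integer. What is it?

7

The characteristic equation is r^2 - 9r + 14 = 0, which factors as (r - 7)(r - 2) = 0.
So the roots are 7 and 2. Since |7| > |2| and the coefficient of 7^i is non-zero, the ratio tends to 7.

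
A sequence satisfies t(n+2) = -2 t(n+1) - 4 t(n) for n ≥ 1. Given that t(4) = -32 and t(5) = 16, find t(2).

2

Rearranging, t(n-2) = (t(n) + 2 t(n-1)) / -4.
t(3) = (16 + 2(-32)) / -4 = -48/-4 = 12
t(2) = (-32 + 2(12)) / -4 = -8/-4 = 2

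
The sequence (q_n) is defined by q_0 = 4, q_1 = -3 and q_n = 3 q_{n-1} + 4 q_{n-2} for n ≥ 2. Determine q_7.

3273

q_2 = 3(-3) + 4(4) = 7
q_3 = 3(7) + 4(-3) = 9
q_4 = 3(9) + 4(7) = 55
q_5 = 3(55) + 4(9) = 201
q_6 = 3(201) + 4(55) = 823
q_7 = 3(823) + 4(201) = 3273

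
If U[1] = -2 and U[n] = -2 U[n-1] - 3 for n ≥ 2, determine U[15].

The fixed point is -3/(1 + 2) = -1, so U[n] + 1 = -2(U[n-1] + 1).
Hence U[n] = -1·(-2)^{n-1} - 1.
U[15] = -1·(-2)^{14} - 1 = -1·16384 - 1 = -16385.

-16385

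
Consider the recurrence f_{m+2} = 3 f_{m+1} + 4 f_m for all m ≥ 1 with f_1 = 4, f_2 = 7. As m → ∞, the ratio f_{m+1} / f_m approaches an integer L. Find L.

4

The characteristic equation is r^2 - 3r - 4 = 0, which factors as (r - 4)(r + 1) = 0.
So the roots are 4 and -1. Since |4| > |-1| and the coefficient of 4^m is non-zero, the ratio tends to 4.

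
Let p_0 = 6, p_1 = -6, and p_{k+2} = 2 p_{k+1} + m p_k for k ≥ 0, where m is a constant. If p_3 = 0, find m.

4

p_2 = -12 + 6m
p_3 = -24 + 6m
So -24 + 6m = 0, giving m = 4.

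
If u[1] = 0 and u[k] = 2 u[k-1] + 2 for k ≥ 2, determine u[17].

The fixed point is 2/(1 - 2) = -2, so u[k] + 2 = 2(u[k-1] + 2).
Hence u[k] = 2·2^{k-1} - 2.
u[17] = 2·2^{16} - 2 = 2·65536 - 2 = 131070.

131070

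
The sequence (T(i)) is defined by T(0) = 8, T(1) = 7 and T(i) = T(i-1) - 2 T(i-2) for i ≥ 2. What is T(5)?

41

T(2) = 7 - 2*8 = -9
T(3) = (-9) - 2*7 = -23
T(4) = (-23) - 2*(-9) = -5
T(5) = (-5) - 2*(-23) = 41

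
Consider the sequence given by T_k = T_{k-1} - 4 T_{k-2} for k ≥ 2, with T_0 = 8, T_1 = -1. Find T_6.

-193

T_2 = (-1) - 4·8 = -33
T_3 = (-33) - 4·(-1) = -29
T_4 = (-29) - 4·(-33) = 103
T_5 = 103 - 4·(-29) = 219
T_6 = 219 - 4·103 = -193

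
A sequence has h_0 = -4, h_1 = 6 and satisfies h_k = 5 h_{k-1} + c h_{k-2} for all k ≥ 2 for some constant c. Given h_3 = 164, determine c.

h_2 = 30 - 4c
h_3 = 150 - 14c
So 150 - 14c = 164, giving c = -1.

-1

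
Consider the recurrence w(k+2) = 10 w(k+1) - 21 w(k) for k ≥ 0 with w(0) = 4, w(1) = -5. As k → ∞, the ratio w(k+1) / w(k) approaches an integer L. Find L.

7

The characteristic equation is r^2 - 10r + 21 = 0, which factors as (r - 7)(r - 3) = 0.
So the roots are 7 and 3. Since |7| > |3| and the coefficient of 7^k is non-zero, the ratio tends to 7.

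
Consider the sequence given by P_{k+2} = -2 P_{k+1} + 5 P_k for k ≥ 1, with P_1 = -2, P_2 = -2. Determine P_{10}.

12638

P_3 = -2·(-2) + 5·(-2) = -6
P_4 = -2·(-6) + 5·(-2) = 2
P_5 = -2·2 + 5·(-6) = -34
P_6 = -2·(-34) + 5·2 = 78
P_7 = -2·78 + 5·(-34) = -326
P_8 = -2·(-326) + 5·78 = 1042
P_9 = -2·1042 + 5·(-326) = -3714
P_{10} = -2·(-3714) + 5·1042 = 12638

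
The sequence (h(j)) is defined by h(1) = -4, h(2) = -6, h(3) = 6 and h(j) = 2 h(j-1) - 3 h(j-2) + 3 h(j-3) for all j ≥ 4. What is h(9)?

h(4) = 2*6 - 3*(-6) + 3*(-4) = 18
h(5) = 2*18 - 3*6 + 3*(-6) = 0
h(6) = 2*0 - 3*18 + 3*6 = -36
h(7) = 2*(-36) - 3*0 + 3*18 = -18
h(8) = 2*(-18) - 3*(-36) + 3*0 = 72
h(9) = 2*72 - 3*(-18) + 3*(-36) = 90

90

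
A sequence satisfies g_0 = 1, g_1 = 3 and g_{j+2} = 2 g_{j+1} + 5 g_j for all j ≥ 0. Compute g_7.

g_2 = 2*3 + 5*1 = 11
g_3 = 2*11 + 5*3 = 37
g_4 = 2*37 + 5*11 = 129
g_5 = 2*129 + 5*37 = 443
g_6 = 2*443 + 5*129 = 1531
g_7 = 2*1531 + 5*443 = 5277

5277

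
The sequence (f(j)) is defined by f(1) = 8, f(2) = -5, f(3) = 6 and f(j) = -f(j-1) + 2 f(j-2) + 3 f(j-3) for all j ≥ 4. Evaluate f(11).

f(4) = -6 + 2·(-5) + 3·8 = 8
f(5) = -8 + 2·6 + 3·(-5) = -11
f(6) = -(-11) + 2·8 + 3·6 = 45
f(7) = -45 + 2·(-11) + 3·8 = -43
f(8) = -(-43) + 2·45 + 3·(-11) = 100
f(9) = -100 + 2·(-43) + 3·45 = -51
f(10) = -(-51) + 2·100 + 3·(-43) = 122
f(11) = -122 + 2·(-51) + 3·100 = 76

76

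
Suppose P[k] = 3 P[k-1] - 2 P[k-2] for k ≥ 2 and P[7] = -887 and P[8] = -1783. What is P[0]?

Rearranging, P[k-2] = (P[k] - 3 P[k-1]) / -2.
P[6] = (-1783 - 3(-887)) / -2 = 878/-2 = -439
P[5] = (-887 - 3(-439)) / -2 = 430/-2 = -215
P[4] = (-439 - 3(-215)) / -2 = 206/-2 = -103
P[3] = (-215 - 3(-103)) / -2 = 94/-2 = -47
P[2] = (-103 - 3(-47)) / -2 = 38/-2 = -19
P[1] = (-47 - 3(-19)) / -2 = 10/-2 = -5
P[0] = (-19 - 3(-5)) / -2 = -4/-2 = 2

2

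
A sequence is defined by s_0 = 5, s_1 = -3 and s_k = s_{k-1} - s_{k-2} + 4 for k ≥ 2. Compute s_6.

s_2 = (-3) - 5 + 4 = -4
s_3 = (-4) - (-3) + 4 = 3
s_4 = 3 - (-4) + 4 = 11
s_5 = 11 - 3 + 4 = 12
s_6 = 12 - 11 + 4 = 5

5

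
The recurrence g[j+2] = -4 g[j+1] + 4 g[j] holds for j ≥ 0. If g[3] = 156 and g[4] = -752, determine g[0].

Rearranging, g[j-2] = (g[j] + 4 g[j-1]) / 4.
g[2] = (-752 + 4(156)) / 4 = -128/4 = -32
g[1] = (156 + 4(-32)) / 4 = 28/4 = 7
g[0] = (-32 + 4(7)) / 4 = -4/4 = -1

-1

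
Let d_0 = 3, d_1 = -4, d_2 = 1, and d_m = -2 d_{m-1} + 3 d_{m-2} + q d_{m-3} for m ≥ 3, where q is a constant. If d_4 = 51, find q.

-2

d_3 = -14 + 3q
d_4 = 31 - 10q
So 31 - 10q = 51, giving q = -2.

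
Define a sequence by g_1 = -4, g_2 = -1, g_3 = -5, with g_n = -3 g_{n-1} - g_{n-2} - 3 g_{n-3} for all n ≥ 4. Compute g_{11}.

-53141

g_4 = -3(-5) - (-1) - 3(-4) = 28
g_5 = -3(28) - (-5) - 3(-1) = -76
g_6 = -3(-76) - 28 - 3(-5) = 215
g_7 = -3(215) - (-76) - 3(28) = -653
g_8 = -3(-653) - 215 - 3(-76) = 1972
g_9 = -3(1972) - (-653) - 3(215) = -5908
g_{10} = -3(-5908) - 1972 - 3(-653) = 17711
g_{11} = -3(17711) - (-5908) - 3(1972) = -53141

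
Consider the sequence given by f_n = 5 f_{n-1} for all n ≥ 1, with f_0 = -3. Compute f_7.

-234375

f_1 = 5·(-3) = -15
f_2 = 5·(-15) = -75
f_3 = 5·(-75) = -375
f_4 = 5·(-375) = -1875
f_5 = 5·(-1875) = -9375
f_6 = 5·(-9375) = -46875
f_7 = 5·(-46875) = -234375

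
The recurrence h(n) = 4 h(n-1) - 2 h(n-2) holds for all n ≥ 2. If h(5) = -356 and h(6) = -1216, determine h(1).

Rearranging, h(n-2) = (h(n) - 4 h(n-1)) / -2.
h(4) = (-1216 - 4*(-356)) / -2 = 208/-2 = -104
h(3) = (-356 - 4*(-104)) / -2 = 60/-2 = -30
h(2) = (-104 - 4*(-30)) / -2 = 16/-2 = -8
h(1) = (-30 - 4*(-8)) / -2 = 2/-2 = -1

-1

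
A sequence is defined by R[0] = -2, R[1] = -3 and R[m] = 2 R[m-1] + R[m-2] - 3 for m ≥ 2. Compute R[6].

R[2] = 2*(-3) + (-2) - 3 = -11
R[3] = 2*(-11) + (-3) - 3 = -28
R[4] = 2*(-28) + (-11) - 3 = -70
R[5] = 2*(-70) + (-28) - 3 = -171
R[6] = 2*(-171) + (-70) - 3 = -415

-415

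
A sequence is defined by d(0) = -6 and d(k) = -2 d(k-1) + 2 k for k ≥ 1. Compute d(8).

-1644

d(1) = -2(-6) + 2 = 14
d(2) = -2(14) + 4 = -24
d(3) = -2(-24) + 6 = 54
d(4) = -2(54) + 8 = -100
d(5) = -2(-100) + 10 = 210
d(6) = -2(210) + 12 = -408
d(7) = -2(-408) + 14 = 830
d(8) = -2(830) + 16 = -1644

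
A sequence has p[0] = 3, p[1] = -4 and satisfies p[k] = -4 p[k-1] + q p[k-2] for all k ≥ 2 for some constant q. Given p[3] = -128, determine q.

4

p[2] = 16 + 3q
p[3] = -64 - 16q
So -64 - 16q = -128, giving q = 4.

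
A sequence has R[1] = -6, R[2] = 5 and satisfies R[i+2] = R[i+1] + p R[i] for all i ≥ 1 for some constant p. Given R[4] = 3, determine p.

R[3] = 5 - 6p
R[4] = 5 - p
So 5 - p = 3, giving p = 2.

2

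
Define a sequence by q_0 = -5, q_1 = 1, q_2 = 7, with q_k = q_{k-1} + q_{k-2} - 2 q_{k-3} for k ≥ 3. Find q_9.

q_3 = 7 + 1 - 2(-5) = 18
q_4 = 18 + 7 - 2(1) = 23
q_5 = 23 + 18 - 2(7) = 27
q_6 = 27 + 23 - 2(18) = 14
q_7 = 14 + 27 - 2(23) = -5
q_8 = (-5) + 14 - 2(27) = -45
q_9 = (-45) + (-5) - 2(14) = -78

-78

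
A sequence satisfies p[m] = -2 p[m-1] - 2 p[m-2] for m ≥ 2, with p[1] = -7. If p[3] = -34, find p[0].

-5

Let p[0] = x.
p[2] = 14 - 2x
p[3] = -14 + 4x
So -14 + 4x = -34, giving x = -5.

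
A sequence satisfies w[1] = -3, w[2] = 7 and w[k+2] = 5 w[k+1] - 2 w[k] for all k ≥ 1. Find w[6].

3983

w[3] = 5·7 - 2·(-3) = 41
w[4] = 5·41 - 2·7 = 191
w[5] = 5·191 - 2·41 = 873
w[6] = 5·873 - 2·191 = 3983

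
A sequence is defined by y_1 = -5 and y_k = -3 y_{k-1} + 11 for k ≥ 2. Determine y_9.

y_2 = -3(-5) + 11 = 26
y_3 = -3(26) + 11 = -67
y_4 = -3(-67) + 11 = 212
y_5 = -3(212) + 11 = -625
y_6 = -3(-625) + 11 = 1886
y_7 = -3(1886) + 11 = -5647
y_8 = -3(-5647) + 11 = 16952
y_9 = -3(16952) + 11 = -50845

-50845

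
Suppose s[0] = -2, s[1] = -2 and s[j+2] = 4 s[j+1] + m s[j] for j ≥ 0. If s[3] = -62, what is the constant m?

3

s[2] = -8 - 2m
s[3] = -32 - 10m
So -32 - 10m = -62, giving m = 3.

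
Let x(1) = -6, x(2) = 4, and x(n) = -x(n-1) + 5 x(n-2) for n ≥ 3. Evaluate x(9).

-12154

x(3) = -4 + 5(-6) = -34
x(4) = -(-34) + 5(4) = 54
x(5) = -54 + 5(-34) = -224
x(6) = -(-224) + 5(54) = 494
x(7) = -494 + 5(-224) = -1614
x(8) = -(-1614) + 5(494) = 4084
x(9) = -4084 + 5(-1614) = -12154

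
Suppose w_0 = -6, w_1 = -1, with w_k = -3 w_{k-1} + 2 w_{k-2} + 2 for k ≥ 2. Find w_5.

269

w_2 = -3(-1) + 2(-6) + 2 = -7
w_3 = -3(-7) + 2(-1) + 2 = 21
w_4 = -3(21) + 2(-7) + 2 = -75
w_5 = -3(-75) + 2(21) + 2 = 269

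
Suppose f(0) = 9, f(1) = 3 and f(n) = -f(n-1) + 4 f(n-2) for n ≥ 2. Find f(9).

-12381

f(2) = -3 + 4(9) = 33
f(3) = -33 + 4(3) = -21
f(4) = -(-21) + 4(33) = 153
f(5) = -153 + 4(-21) = -237
f(6) = -(-237) + 4(153) = 849
f(7) = -849 + 4(-237) = -1797
f(8) = -(-1797) + 4(849) = 5193
f(9) = -5193 + 4(-1797) = -12381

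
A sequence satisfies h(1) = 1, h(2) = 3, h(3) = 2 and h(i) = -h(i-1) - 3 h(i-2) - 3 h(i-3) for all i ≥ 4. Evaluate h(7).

h(4) = -2 - 3(3) - 3(1) = -14
h(5) = -(-14) - 3(2) - 3(3) = -1
h(6) = -(-1) - 3(-14) - 3(2) = 37
h(7) = -37 - 3(-1) - 3(-14) = 8

8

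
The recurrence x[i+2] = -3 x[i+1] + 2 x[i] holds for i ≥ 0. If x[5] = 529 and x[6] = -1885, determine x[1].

Rearranging, x[i-2] = (x[i] + 3 x[i-1]) / 2.
x[4] = (-1885 + 3(529)) / 2 = -298/2 = -149
x[3] = (529 + 3(-149)) / 2 = 82/2 = 41
x[2] = (-149 + 3(41)) / 2 = -26/2 = -13
x[1] = (41 + 3(-13)) / 2 = 2/2 = 1

1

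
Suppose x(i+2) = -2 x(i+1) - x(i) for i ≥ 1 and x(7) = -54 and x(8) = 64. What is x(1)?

Rearranging, x(i-2) = -(x(i) + 2 x(i-1)).
x(6) = -(64 + 2(-54)) = 44
x(5) = -(-54 + 2(44)) = -34
x(4) = -(44 + 2(-34)) = 24
x(3) = -(-34 + 2(24)) = -14
x(2) = -(24 + 2(-14)) = 4
x(1) = -(-14 + 2(4)) = 6

6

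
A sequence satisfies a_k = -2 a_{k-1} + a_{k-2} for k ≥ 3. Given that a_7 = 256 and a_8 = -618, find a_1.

Rearranging, a_{k-2} = a_k + 2 a_{k-1}.
a_6 = -618 + 2·256 = -106
a_5 = 256 + 2·(-106) = 44
a_4 = -106 + 2·44 = -18
a_3 = 44 + 2·(-18) = 8
a_2 = -18 + 2·8 = -2
a_1 = 8 + 2·(-2) = 4

4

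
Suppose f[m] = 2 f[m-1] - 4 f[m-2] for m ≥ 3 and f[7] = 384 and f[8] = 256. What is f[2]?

Rearranging, f[m-2] = (f[m] - 2 f[m-1]) / -4.
f[6] = (256 - 2*384) / -4 = -512/-4 = 128
f[5] = (384 - 2*128) / -4 = 128/-4 = -32
f[4] = (128 - 2*(-32)) / -4 = 192/-4 = -48
f[3] = (-32 - 2*(-48)) / -4 = 64/-4 = -16
f[2] = (-48 - 2*(-16)) / -4 = -16/-4 = 4

4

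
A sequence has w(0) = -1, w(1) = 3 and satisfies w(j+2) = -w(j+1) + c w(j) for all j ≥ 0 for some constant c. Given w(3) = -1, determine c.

-1

w(2) = -3 - c
w(3) = 3 + 4c
So 3 + 4c = -1, giving c = -1.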